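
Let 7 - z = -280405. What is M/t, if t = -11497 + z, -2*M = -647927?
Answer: 647927/537830 ≈ 1.2047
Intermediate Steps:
z = 280412 (z = 7 - 1*(-280405) = 7 + 280405 = 280412)
M = 647927/2 (M = -½*(-647927) = 647927/2 ≈ 3.2396e+5)
t = 268915 (t = -11497 + 280412 = 268915)
M/t = (647927/2)/268915 = (647927/2)*(1/268915) = 647927/537830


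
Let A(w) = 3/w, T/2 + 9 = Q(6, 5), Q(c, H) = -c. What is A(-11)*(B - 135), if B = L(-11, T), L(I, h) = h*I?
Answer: -585/11 ≈ -53.182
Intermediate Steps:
T = -30 (T = -18 + 2*(-1*6) = -18 + 2*(-6) = -18 - 12 = -30)
L(I, h) = I*h
B = 330 (B = -11*(-30) = 330)
A(-11)*(B - 135) = (3/(-11))*(330 - 135) = (3*(-1/11))*195 = -3/11*195 = -585/11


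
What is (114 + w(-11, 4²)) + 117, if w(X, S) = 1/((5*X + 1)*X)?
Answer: 137215/594 ≈ 231.00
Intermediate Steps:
w(X, S) = 1/(X*(1 + 5*X)) (w(X, S) = 1/((1 + 5*X)*X) = 1/(X*(1 + 5*X)))
(114 + w(-11, 4²)) + 117 = (114 + 1/((-11)*(1 + 5*(-11)))) + 117 = (114 - 1/(11*(1 - 55))) + 117 = (114 - 1/11/(-54)) + 117 = (114 - 1/11*(-1/54)) + 117 = (114 + 1/594) + 117 = 67717/594 + 117 = 137215/594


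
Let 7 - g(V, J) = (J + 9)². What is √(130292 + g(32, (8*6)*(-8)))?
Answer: I*√10326 ≈ 101.62*I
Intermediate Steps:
g(V, J) = 7 - (9 + J)² (g(V, J) = 7 - (J + 9)² = 7 - (9 + J)²)
√(130292 + g(32, (8*6)*(-8))) = √(130292 + (7 - (9 + (8*6)*(-8))²)) = √(130292 + (7 - (9 + 48*(-8))²)) = √(130292 + (7 - (9 - 384)²)) = √(130292 + (7 - 1*(-375)²)) = √(130292 + (7 - 1*140625)) = √(130292 + (7 - 140625)) = √(130292 - 140618) = √(-10326) = I*√10326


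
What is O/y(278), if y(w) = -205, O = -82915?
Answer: 16583/41 ≈ 404.46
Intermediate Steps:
O/y(278) = -82915/(-205) = -82915*(-1/205) = 16583/41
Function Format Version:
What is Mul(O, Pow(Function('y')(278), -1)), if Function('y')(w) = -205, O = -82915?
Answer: Rational(16583, 41) ≈ 404.46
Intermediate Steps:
Mul(O, Pow(Function('y')(278), -1)) = Mul(-82915, Pow(-205, -1)) = Mul(-82915, Rational(-1, 205)) = Rational(16583, 41)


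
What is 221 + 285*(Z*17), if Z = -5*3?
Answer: -72454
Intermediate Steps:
Z = -15
221 + 285*(Z*17) = 221 + 285*(-15*17) = 221 + 285*(-255) = 221 - 72675 = -72454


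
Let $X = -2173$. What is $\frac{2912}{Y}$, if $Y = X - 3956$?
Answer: $- \frac{2912}{6129} \approx -0.47512$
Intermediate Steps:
$Y = -6129$ ($Y = -2173 - 3956 = -6129$)
$\frac{2912}{Y} = \frac{2912}{-6129} = 2912 \left(- \frac{1}{6129}\right) = - \frac{2912}{6129}$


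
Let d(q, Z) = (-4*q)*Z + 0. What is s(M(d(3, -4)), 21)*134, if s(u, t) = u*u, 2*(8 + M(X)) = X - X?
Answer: 8576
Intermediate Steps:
d(q, Z) = -4*Z*q (d(q, Z) = -4*Z*q + 0 = -4*Z*q)
M(X) = -8 (M(X) = -8 + (X - X)/2 = -8 + (½)*0 = -8 + 0 = -8)
s(u, t) = u²
s(M(d(3, -4)), 21)*134 = (-8)²*134 = 64*134 = 8576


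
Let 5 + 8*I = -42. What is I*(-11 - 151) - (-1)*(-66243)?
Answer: -261165/4 ≈ -65291.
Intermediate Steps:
I = -47/8 (I = -5/8 + (⅛)*(-42) = -5/8 - 21/4 = -47/8 ≈ -5.8750)
I*(-11 - 151) - (-1)*(-66243) = -47*(-11 - 151)/8 - (-1)*(-66243) = -47/8*(-162) - 1*66243 = 3807/4 - 66243 = -261165/4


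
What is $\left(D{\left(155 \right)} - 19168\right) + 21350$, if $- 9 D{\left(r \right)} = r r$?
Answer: $- \frac{4387}{9} \approx -487.44$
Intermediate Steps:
$D{\left(r \right)} = - \frac{r^{2}}{9}$ ($D{\left(r \right)} = - \frac{r r}{9} = - \frac{r^{2}}{9}$)
$\left(D{\left(155 \right)} - 19168\right) + 21350 = \left(- \frac{155^{2}}{9} - 19168\right) + 21350 = \left(\left(- \frac{1}{9}\right) 24025 - 19168\right) + 21350 = \left(- \frac{24025}{9} - 19168\right) + 21350 = - \frac{196537}{9} + 21350 = - \frac{4387}{9}$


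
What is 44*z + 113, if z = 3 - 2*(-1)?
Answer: 333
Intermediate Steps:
z = 5 (z = 3 + 2 = 5)
44*z + 113 = 44*5 + 113 = 220 + 113 = 333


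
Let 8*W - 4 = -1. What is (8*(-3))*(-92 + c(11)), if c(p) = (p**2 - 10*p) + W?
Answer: 1935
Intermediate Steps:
W = 3/8 (W = 1/2 + (1/8)*(-1) = 1/2 - 1/8 = 3/8 ≈ 0.37500)
c(p) = 3/8 + p**2 - 10*p (c(p) = (p**2 - 10*p) + 3/8 = 3/8 + p**2 - 10*p)
(8*(-3))*(-92 + c(11)) = (8*(-3))*(-92 + (3/8 + 11**2 - 10*11)) = -24*(-92 + (3/8 + 121 - 110)) = -24*(-92 + 91/8) = -24*(-645/8) = 1935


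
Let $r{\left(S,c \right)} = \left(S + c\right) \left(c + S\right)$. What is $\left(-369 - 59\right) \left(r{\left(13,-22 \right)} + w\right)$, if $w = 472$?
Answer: $-236684$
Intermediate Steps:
$r{\left(S,c \right)} = \left(S + c\right)^{2}$ ($r{\left(S,c \right)} = \left(S + c\right) \left(S + c\right) = \left(S + c\right)^{2}$)
$\left(-369 - 59\right) \left(r{\left(13,-22 \right)} + w\right) = \left(-369 - 59\right) \left(\left(13 - 22\right)^{2} + 472\right) = - 428 \left(\left(-9\right)^{2} + 472\right) = - 428 \left(81 + 472\right) = \left(-428\right) 553 = -236684$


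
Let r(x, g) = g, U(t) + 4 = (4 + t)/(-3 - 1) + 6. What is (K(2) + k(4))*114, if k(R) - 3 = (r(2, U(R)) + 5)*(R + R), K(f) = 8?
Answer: 5814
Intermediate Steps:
U(t) = 1 - t/4 (U(t) = -4 + ((4 + t)/(-3 - 1) + 6) = -4 + ((4 + t)/(-4) + 6) = -4 + ((4 + t)*(-¼) + 6) = -4 + ((-1 - t/4) + 6) = -4 + (5 - t/4) = 1 - t/4)
k(R) = 3 + 2*R*(6 - R/4) (k(R) = 3 + ((1 - R/4) + 5)*(R + R) = 3 + (6 - R/4)*(2*R) = 3 + 2*R*(6 - R/4))
(K(2) + k(4))*114 = (8 + (3 + 12*4 - ½*4²))*114 = (8 + (3 + 48 - ½*16))*114 = (8 + (3 + 48 - 8))*114 = (8 + 43)*114 = 51*114 = 5814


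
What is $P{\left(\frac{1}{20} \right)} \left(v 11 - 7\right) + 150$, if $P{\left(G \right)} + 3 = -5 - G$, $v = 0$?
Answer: $\frac{4127}{20} \approx 206.35$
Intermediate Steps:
$P{\left(G \right)} = -8 - G$ ($P{\left(G \right)} = -3 - \left(5 + G\right) = -8 - G$)
$P{\left(\frac{1}{20} \right)} \left(v 11 - 7\right) + 150 = \left(-8 - \frac{1}{20}\right) \left(0 \cdot 11 - 7\right) + 150 = \left(-8 - \frac{1}{20}\right) \left(0 - 7\right) + 150 = \left(-8 - \frac{1}{20}\right) \left(-7\right) + 150 = \left(- \frac{161}{20}\right) \left(-7\right) + 150 = \frac{1127}{20} + 150 = \frac{4127}{20}$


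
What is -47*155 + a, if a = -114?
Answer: -7399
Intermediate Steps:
-47*155 + a = -47*155 - 114 = -7285 - 114 = -7399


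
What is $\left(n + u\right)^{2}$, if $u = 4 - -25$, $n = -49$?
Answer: $400$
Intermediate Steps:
$u = 29$ ($u = 4 + 25 = 29$)
$\left(n + u\right)^{2} = \left(-49 + 29\right)^{2} = \left(-20\right)^{2} = 400$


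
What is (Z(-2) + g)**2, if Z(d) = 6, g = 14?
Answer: 400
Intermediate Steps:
(Z(-2) + g)**2 = (6 + 14)**2 = 20**2 = 400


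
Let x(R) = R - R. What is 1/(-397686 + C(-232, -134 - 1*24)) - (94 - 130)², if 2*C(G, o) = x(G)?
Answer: -515401057/397686 ≈ -1296.0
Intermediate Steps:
x(R) = 0
C(G, o) = 0 (C(G, o) = (½)*0 = 0)
1/(-397686 + C(-232, -134 - 1*24)) - (94 - 130)² = 1/(-397686 + 0) - (94 - 130)² = 1/(-397686) - 1*(-36)² = -1/397686 - 1*1296 = -1/397686 - 1296 = -515401057/397686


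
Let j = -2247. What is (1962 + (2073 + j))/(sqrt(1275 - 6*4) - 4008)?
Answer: -796256/1784757 - 596*sqrt(139)/1784757 ≈ -0.45008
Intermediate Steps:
(1962 + (2073 + j))/(sqrt(1275 - 6*4) - 4008) = (1962 + (2073 - 2247))/(sqrt(1275 - 6*4) - 4008) = (1962 - 174)/(sqrt(1275 - 24) - 4008) = 1788/(sqrt(1251) - 4008) = 1788/(3*sqrt(139) - 4008) = 1788/(-4008 + 3*sqrt(139))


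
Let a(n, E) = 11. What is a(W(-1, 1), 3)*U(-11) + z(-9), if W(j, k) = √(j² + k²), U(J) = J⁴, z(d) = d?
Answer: 161042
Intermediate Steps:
a(W(-1, 1), 3)*U(-11) + z(-9) = 11*(-11)⁴ - 9 = 11*14641 - 9 = 161051 - 9 = 161042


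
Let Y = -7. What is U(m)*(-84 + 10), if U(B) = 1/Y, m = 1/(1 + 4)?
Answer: 74/7 ≈ 10.571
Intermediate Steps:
m = ⅕ (m = 1/5 = ⅕ ≈ 0.20000)
U(B) = -⅐ (U(B) = 1/(-7) = -⅐)
U(m)*(-84 + 10) = -(-84 + 10)/7 = -⅐*(-74) = 74/7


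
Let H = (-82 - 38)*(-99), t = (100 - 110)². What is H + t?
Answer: 11980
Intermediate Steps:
t = 100 (t = (-10)² = 100)
H = 11880 (H = -120*(-99) = 11880)
H + t = 11880 + 100 = 11980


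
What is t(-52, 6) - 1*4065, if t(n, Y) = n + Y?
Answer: -4111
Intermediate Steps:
t(n, Y) = Y + n
t(-52, 6) - 1*4065 = (6 - 52) - 1*4065 = -46 - 4065 = -4111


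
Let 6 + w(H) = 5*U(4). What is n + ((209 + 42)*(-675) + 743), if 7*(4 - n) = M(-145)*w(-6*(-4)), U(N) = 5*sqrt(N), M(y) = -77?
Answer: -168194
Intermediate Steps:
w(H) = 44 (w(H) = -6 + 5*(5*sqrt(4)) = -6 + 5*(5*2) = -6 + 5*10 = -6 + 50 = 44)
n = 488 (n = 4 - (-11)*44 = 4 - 1/7*(-3388) = 4 + 484 = 488)
n + ((209 + 42)*(-675) + 743) = 488 + ((209 + 42)*(-675) + 743) = 488 + (251*(-675) + 743) = 488 + (-169425 + 743) = 488 - 168682 = -168194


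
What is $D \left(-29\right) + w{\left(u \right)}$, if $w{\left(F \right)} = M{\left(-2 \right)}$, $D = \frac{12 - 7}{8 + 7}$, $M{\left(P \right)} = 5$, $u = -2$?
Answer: $- \frac{14}{3} \approx -4.6667$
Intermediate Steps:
$D = \frac{1}{3}$ ($D = \frac{5}{15} = 5 \cdot \frac{1}{15} = \frac{1}{3} \approx 0.33333$)
$w{\left(F \right)} = 5$
$D \left(-29\right) + w{\left(u \right)} = \frac{1}{3} \left(-29\right) + 5 = - \frac{29}{3} + 5 = - \frac{14}{3}$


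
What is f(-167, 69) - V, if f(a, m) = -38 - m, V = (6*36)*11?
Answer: -2483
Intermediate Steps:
V = 2376 (V = 216*11 = 2376)
f(-167, 69) - V = (-38 - 1*69) - 1*2376 = (-38 - 69) - 2376 = -107 - 2376 = -2483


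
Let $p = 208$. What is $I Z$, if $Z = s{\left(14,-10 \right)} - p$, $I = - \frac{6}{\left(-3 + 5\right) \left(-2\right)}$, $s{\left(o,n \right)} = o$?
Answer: $-291$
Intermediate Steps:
$I = \frac{3}{2}$ ($I = - \frac{6}{2 \left(-2\right)} = - \frac{6}{-4} = \left(-6\right) \left(- \frac{1}{4}\right) = \frac{3}{2} \approx 1.5$)
$Z = -194$ ($Z = 14 - 208 = -194$)
$I Z = \frac{3}{2} \left(-194\right) = -291$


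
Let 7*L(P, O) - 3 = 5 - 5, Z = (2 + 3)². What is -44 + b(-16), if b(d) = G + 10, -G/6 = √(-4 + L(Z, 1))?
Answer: -34 - 30*I*√7/7 ≈ -34.0 - 11.339*I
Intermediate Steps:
Z = 25 (Z = 5² = 25)
L(P, O) = 3/7 (L(P, O) = 3/7 + (5 - 5)/7 = 3/7 + (⅐)*0 = 3/7 + 0 = 3/7)
G = -30*I*√7/7 (G = -6*√(-4 + 3/7) = -30*I*√7/7 ≈ -11.339*I)
b(d) = 10 - 30*I*√7/7 (b(d) = -30*I*√7/7 + 10 = 10 - 30*I*√7/7)
-44 + b(-16) = -44 + (10 - 30*I*√7/7) = -34 - 30*I*√7/7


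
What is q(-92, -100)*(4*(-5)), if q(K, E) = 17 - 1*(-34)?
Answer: -1020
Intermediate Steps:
q(K, E) = 51 (q(K, E) = 17 + 34 = 51)
q(-92, -100)*(4*(-5)) = 51*(4*(-5)) = 51*(-20) = -1020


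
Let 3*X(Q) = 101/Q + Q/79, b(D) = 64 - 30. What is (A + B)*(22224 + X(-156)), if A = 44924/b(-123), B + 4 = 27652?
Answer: 202318189983707/314262 ≈ 6.4379e+8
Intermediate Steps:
B = 27648 (B = -4 + 27652 = 27648)
b(D) = 34
A = 22462/17 (A = 44924/34 = 44924*(1/34) = 22462/17 ≈ 1321.3)
X(Q) = Q/237 + 101/(3*Q) (X(Q) = (101/Q + Q/79)/3 = Q/237 + 101/(3*Q))
(A + B)*(22224 + X(-156)) = (22462/17 + 27648)*(22224 + (1/237)*(7979 + (-156)²)/(-156)) = 492478*(22224 + (1/237)*(-1/156)*(7979 + 24336))/17 = 492478*(22224 + (1/237)*(-1/156)*32315)/17 = 492478*(22224 - 32315/36972)/17 = (492478/17)*(821633413/36972) = 202318189983707/314262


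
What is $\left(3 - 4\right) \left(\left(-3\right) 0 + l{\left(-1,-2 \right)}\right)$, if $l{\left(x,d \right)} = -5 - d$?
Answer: $3$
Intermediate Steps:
$\left(3 - 4\right) \left(\left(-3\right) 0 + l{\left(-1,-2 \right)}\right) = \left(3 - 4\right) \left(\left(-3\right) 0 - 3\right) = - (0 + \left(-5 + 2\right)) = - (0 - 3) = \left(-1\right) \left(-3\right) = 3$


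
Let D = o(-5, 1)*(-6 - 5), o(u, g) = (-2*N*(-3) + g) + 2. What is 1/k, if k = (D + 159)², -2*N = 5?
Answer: 1/84681 ≈ 1.1809e-5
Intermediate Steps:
N = -5/2 (N = -½*5 = -5/2 ≈ -2.5000)
o(u, g) = -13 + g (o(u, g) = (-2*(-5/2)*(-3) + g) + 2 = (5*(-3) + g) + 2 = (-15 + g) + 2 = -13 + g)
D = 132 (D = (-13 + 1)*(-6 - 5) = -12*(-11) = 132)
k = 84681 (k = (132 + 159)² = 291² = 84681)
1/k = 1/84681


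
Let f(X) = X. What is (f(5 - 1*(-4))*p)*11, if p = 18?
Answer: 1782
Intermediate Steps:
(f(5 - 1*(-4))*p)*11 = ((5 - 1*(-4))*18)*11 = ((5 + 4)*18)*11 = (9*18)*11 = 162*11 = 1782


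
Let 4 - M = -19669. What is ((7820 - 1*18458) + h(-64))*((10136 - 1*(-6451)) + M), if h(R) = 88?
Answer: -382543000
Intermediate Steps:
M = 19673 (M = 4 - 1*(-19669) = 4 + 19669 = 19673)
((7820 - 1*18458) + h(-64))*((10136 - 1*(-6451)) + M) = ((7820 - 1*18458) + 88)*((10136 - 1*(-6451)) + 19673) = ((7820 - 18458) + 88)*((10136 + 6451) + 19673) = (-10638 + 88)*(16587 + 19673) = -10550*36260 = -382543000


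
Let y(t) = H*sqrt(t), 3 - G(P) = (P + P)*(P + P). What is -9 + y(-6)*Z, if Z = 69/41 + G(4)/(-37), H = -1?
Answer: -9 - 5054*I*sqrt(6)/1517 ≈ -9.0 - 8.1607*I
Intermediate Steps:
G(P) = 3 - 4*P**2 (G(P) = 3 - (P + P)*(P + P) = 3 - 2*P*2*P = 3 - 4*P**2)
Z = 5054/1517 (Z = 69/41 + (3 - 4*4**2)/(-37) = 69*(1/41) + (3 - 4*16)*(-1/37) = 69/41 + (3 - 64)*(-1/37) = 69/41 - 61*(-1/37) = 69/41 + 61/37 = 5054/1517 ≈ 3.3316)
y(t) = -sqrt(t)
-9 + y(-6)*Z = -9 - sqrt(-6)*(5054/1517) = -9 - I*sqrt(6)*(5054/1517) = -9 - 5054*I*sqrt(6)/1517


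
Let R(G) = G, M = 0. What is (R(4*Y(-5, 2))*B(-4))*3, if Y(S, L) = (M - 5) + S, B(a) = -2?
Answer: 240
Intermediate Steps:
Y(S, L) = -5 + S (Y(S, L) = (0 - 5) + S = -5 + S)
(R(4*Y(-5, 2))*B(-4))*3 = ((4*(-5 - 5))*(-2))*3 = ((4*(-10))*(-2))*3 = -40*(-2)*3 = 80*3 = 240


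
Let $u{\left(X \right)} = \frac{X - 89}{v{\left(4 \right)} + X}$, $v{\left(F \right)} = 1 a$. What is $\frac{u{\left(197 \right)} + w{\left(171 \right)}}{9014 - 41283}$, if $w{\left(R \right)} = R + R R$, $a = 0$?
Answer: $- \frac{5794272}{6356993} \approx -0.91148$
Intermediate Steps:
$w{\left(R \right)} = R + R^{2}$
$v{\left(F \right)} = 0$ ($v{\left(F \right)} = 1 \cdot 0 = 0$)
$u{\left(X \right)} = \frac{-89 + X}{X}$ ($u{\left(X \right)} = \frac{X - 89}{0 + X} = \frac{-89 + X}{X}$)
$\frac{u{\left(197 \right)} + w{\left(171 \right)}}{9014 - 41283} = \frac{\frac{-89 + 197}{197} + 171 \left(1 + 171\right)}{9014 - 41283} = \frac{\frac{1}{197} \cdot 108 + 171 \cdot 172}{-32269} = \left(\frac{108}{197} + 29412\right) \left(- \frac{1}{32269}\right) = \frac{5794272}{197} \left(- \frac{1}{32269}\right) = - \frac{5794272}{6356993}$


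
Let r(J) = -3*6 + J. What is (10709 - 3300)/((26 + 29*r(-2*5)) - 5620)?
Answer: -7409/6406 ≈ -1.1566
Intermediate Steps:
r(J) = -18 + J
(10709 - 3300)/((26 + 29*r(-2*5)) - 5620) = (10709 - 3300)/((26 + 29*(-18 - 2*5)) - 5620) = 7409/((26 + 29*(-18 - 10)) - 5620) = 7409/((26 + 29*(-28)) - 5620) = 7409/((26 - 812) - 5620) = 7409/(-786 - 5620) = 7409/(-6406) = 7409*(-1/6406) = -7409/6406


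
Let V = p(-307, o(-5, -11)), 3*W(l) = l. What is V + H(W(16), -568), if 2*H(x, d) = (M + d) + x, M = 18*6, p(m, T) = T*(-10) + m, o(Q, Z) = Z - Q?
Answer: -1423/3 ≈ -474.33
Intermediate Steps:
p(m, T) = m - 10*T (p(m, T) = -10*T + m = m - 10*T)
W(l) = l/3
M = 108
H(x, d) = 54 + d/2 + x/2 (H(x, d) = ((108 + d) + x)/2 = (108 + d + x)/2 = 54 + d/2 + x/2)
V = -247 (V = -307 - 10*(-11 - 1*(-5)) = -307 - 10*(-11 + 5) = -307 - 10*(-6) = -307 + 60 = -247)
V + H(W(16), -568) = -247 + (54 + (½)*(-568) + ((⅓)*16)/2) = -247 + (54 - 284 + (½)*(16/3)) = -247 + (54 - 284 + 8/3) = -247 - 682/3 = -1423/3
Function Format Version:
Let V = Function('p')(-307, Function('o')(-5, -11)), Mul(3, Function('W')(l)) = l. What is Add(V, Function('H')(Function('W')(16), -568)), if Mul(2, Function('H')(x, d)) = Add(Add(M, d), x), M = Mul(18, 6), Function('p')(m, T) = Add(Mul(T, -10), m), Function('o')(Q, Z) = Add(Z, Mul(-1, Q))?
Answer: Rational(-1423, 3) ≈ -474.33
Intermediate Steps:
Function('p')(m, T) = Add(m, Mul(-10, T)) (Function('p')(m, T) = Add(Mul(-10, T), m) = Add(m, Mul(-10, T)))
Function('W')(l) = Mul(Rational(1, 3), l)
M = 108
Function('H')(x, d) = Add(54, Mul(Rational(1, 2), d), Mul(Rational(1, 2), x)) (Function('H')(x, d) = Mul(Rational(1, 2), Add(Add(108, d), x)) = Mul(Rational(1, 2), Add(108, d, x)) = Add(54, Mul(Rational(1, 2), d), Mul(Rational(1, 2), x)))
V = -247 (V = Add(-307, Mul(-10, Add(-11, Mul(-1, -5)))) = Add(-307, Mul(-10, Add(-11, 5))) = Add(-307, Mul(-10, -6)) = Add(-307, 60) = -247)
Add(V, Function('H')(Function('W')(16), -568)) = Add(-247, Add(54, Mul(Rational(1, 2), -568), Mul(Rational(1, 2), Mul(Rational(1, 3), 16)))) = Add(-247, Add(54, -284, Mul(Rational(1, 2), Rational(16, 3)))) = Add(-247, Add(54, -284, Rational(8, 3))) = Add(-247, Rational(-682, 3)) = Rational(-1423, 3)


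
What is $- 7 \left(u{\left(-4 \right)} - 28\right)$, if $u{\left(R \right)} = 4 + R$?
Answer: $196$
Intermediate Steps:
$- 7 \left(u{\left(-4 \right)} - 28\right) = - 7 \left(\left(4 - 4\right) - 28\right) = - 7 \left(0 - 28\right) = \left(-7\right) \left(-28\right) = 196$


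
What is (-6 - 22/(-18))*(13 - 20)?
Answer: 301/9 ≈ 33.444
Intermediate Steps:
(-6 - 22/(-18))*(13 - 20) = (-6 - 22*(-1/18))*(-7) = (-6 + 11/9)*(-7) = -43/9*(-7) = 301/9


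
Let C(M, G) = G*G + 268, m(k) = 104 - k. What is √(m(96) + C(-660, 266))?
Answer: 2*√17758 ≈ 266.52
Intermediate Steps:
C(M, G) = 268 + G² (C(M, G) = G² + 268 = 268 + G²)
√(m(96) + C(-660, 266)) = √((104 - 1*96) + (268 + 266²)) = √((104 - 96) + (268 + 70756)) = √(8 + 71024) = √71032 = 2*√17758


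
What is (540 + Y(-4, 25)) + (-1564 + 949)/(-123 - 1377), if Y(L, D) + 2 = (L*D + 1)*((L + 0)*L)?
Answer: -104559/100 ≈ -1045.6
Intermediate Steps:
Y(L, D) = -2 + L²*(1 + D*L) (Y(L, D) = -2 + (L*D + 1)*((L + 0)*L) = -2 + (D*L + 1)*(L*L) = -2 + (1 + D*L)*L² = -2 + L²*(1 + D*L))
(540 + Y(-4, 25)) + (-1564 + 949)/(-123 - 1377) = (540 + (-2 + (-4)² + 25*(-4)³)) + (-1564 + 949)/(-123 - 1377) = (540 + (-2 + 16 + 25*(-64))) - 615/(-1500) = (540 + (-2 + 16 - 1600)) - 615*(-1/1500) = (540 - 1586) + 41/100 = -1046 + 41/100 = -104559/100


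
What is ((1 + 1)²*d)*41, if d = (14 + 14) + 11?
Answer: 6396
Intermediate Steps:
d = 39 (d = 28 + 11 = 39)
((1 + 1)²*d)*41 = ((1 + 1)²*39)*41 = (2²*39)*41 = (4*39)*41 = 156*41 = 6396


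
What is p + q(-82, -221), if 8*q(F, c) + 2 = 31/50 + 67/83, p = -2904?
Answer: -96415177/33200 ≈ -2904.1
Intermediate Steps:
q(F, c) = -2377/33200 (q(F, c) = -¼ + (31/50 + 67/83)/8 = -¼ + (⅛)*(5923/4150) = -¼ + 5923/33200 = -2377/33200)
p + q(-82, -221) = -2904 - 2377/33200 = -96415177/33200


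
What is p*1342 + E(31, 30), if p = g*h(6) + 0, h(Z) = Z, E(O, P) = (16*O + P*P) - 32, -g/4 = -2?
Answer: 65780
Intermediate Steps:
g = 8 (g = -4*(-2) = 8)
E(O, P) = -32 + P² + 16*O (E(O, P) = (16*O + P²) - 32 = (P² + 16*O) - 32 = -32 + P² + 16*O)
p = 48 (p = 8*6 + 0 = 48 + 0 = 48)
p*1342 + E(31, 30) = 48*1342 + (-32 + 30² + 16*31) = 64416 + (-32 + 900 + 496) = 64416 + 1364 = 65780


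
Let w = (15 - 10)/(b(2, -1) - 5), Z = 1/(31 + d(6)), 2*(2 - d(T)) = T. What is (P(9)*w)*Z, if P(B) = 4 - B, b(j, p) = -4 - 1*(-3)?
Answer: 5/36 ≈ 0.13889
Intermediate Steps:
b(j, p) = -1 (b(j, p) = -4 + 3 = -1)
d(T) = 2 - T/2
Z = 1/30 (Z = 1/(31 + (2 - ½*6)) = 1/(31 + (2 - 3)) = 1/(31 - 1) = 1/30 ≈ 0.033333)
w = -⅚ (w = (15 - 10)/(-1 - 5) = 5/(-6) = 5*(-⅙) = -⅚ ≈ -0.83333)
(P(9)*w)*Z = ((4 - 1*9)*(-⅚))*(1/30) = ((4 - 9)*(-⅚))*(1/30) = -5*(-⅚)*(1/30) = (25/6)*(1/30) = 5/36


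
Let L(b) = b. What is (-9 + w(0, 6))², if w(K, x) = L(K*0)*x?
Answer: 81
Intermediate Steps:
w(K, x) = 0 (w(K, x) = (K*0)*x = 0*x = 0)
(-9 + w(0, 6))² = (-9 + 0)² = (-9)² = 81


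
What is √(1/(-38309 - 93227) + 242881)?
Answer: √262641180262515/32884 ≈ 492.83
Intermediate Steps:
√(1/(-38309 - 93227) + 242881) = √(1/(-131536) + 242881) = √(-1/131536 + 242881) = √(31947595215/131536) = √262641180262515/32884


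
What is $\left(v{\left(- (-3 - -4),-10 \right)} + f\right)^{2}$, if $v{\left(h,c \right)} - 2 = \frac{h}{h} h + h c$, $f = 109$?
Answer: $14400$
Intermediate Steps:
$v{\left(h,c \right)} = 2 + h + c h$ ($v{\left(h,c \right)} = 2 + \left(\frac{h}{h} h + h c\right) = 2 + \left(1 h + c h\right) = 2 + \left(h + c h\right) = 2 + h + c h$)
$\left(v{\left(- (-3 - -4),-10 \right)} + f\right)^{2} = \left(\left(2 - \left(-3 - -4\right) - 10 \left(- (-3 - -4)\right)\right) + 109\right)^{2} = \left(\left(2 - \left(-3 + 4\right) - 10 \left(- (-3 + 4)\right)\right) + 109\right)^{2} = \left(\left(2 - 1 - 10 \left(\left(-1\right) 1\right)\right) + 109\right)^{2} = \left(\left(2 - 1 - -10\right) + 109\right)^{2} = \left(\left(2 - 1 + 10\right) + 109\right)^{2} = \left(11 + 109\right)^{2} = 120^{2} = 14400$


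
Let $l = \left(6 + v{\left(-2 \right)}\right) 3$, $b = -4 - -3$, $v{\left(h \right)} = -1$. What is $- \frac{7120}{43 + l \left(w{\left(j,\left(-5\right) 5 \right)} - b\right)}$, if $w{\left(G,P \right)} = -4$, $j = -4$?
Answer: $3560$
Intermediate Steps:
$b = -1$ ($b = -4 + 3 = -1$)
$l = 15$ ($l = \left(6 - 1\right) 3 = 5 \cdot 3 = 15$)
$- \frac{7120}{43 + l \left(w{\left(j,\left(-5\right) 5 \right)} - b\right)} = - \frac{7120}{43 + 15 \left(-4 - -1\right)} = - \frac{7120}{43 + 15 \left(-4 + 1\right)} = - \frac{7120}{43 + 15 \left(-3\right)} = - \frac{7120}{43 - 45} = - \frac{7120}{-2} = \left(-7120\right) \left(- \frac{1}{2}\right) = 3560$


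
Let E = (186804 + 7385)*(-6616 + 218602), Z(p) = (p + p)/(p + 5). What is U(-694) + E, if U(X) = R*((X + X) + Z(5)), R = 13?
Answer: 41165331323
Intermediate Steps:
Z(p) = 2*p/(5 + p) (Z(p) = (2*p)/(5 + p) = 2*p/(5 + p))
U(X) = 13 + 26*X (U(X) = 13*((X + X) + 2*5/(5 + 5)) = 13*(2*X + 2*5/10) = 13*(2*X + 2*5*(⅒)) = 13*(2*X + 1) = 13*(1 + 2*X) = 13 + 26*X)
E = 41165349354 (E = 194189*211986 = 41165349354)
U(-694) + E = (13 + 26*(-694)) + 41165349354 = (13 - 18044) + 41165349354 = -18031 + 41165349354 = 41165331323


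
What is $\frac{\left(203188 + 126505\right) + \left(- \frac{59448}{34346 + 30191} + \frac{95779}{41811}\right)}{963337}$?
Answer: $\frac{80875722506486}{236311514762169} \approx 0.34224$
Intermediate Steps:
$\frac{\left(203188 + 126505\right) + \left(- \frac{59448}{34346 + 30191} + \frac{95779}{41811}\right)}{963337} = \left(329693 + \left(- \frac{59448}{64537} + 95779 \cdot \frac{1}{41811}\right)\right) \frac{1}{963337} = \left(329693 + \left(\left(-59448\right) \frac{1}{64537} + \frac{95779}{41811}\right)\right) \frac{1}{963337} = \left(329693 + \left(- \frac{59448}{64537} + \frac{95779}{41811}\right)\right) \frac{1}{963337} = \left(329693 + \frac{335973545}{245305137}\right) \frac{1}{963337} = \frac{80875722506486}{245305137} \cdot \frac{1}{963337} = \frac{80875722506486}{236311514762169}$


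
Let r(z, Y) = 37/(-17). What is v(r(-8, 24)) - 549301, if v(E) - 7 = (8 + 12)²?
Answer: -548894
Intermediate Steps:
r(z, Y) = -37/17 (r(z, Y) = 37*(-1/17) = -37/17)
v(E) = 407 (v(E) = 7 + (8 + 12)² = 7 + 20² = 7 + 400 = 407)
v(r(-8, 24)) - 549301 = 407 - 549301 = -548894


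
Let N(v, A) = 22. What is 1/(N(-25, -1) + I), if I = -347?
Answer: -1/325 ≈ -0.0030769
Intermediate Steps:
1/(N(-25, -1) + I) = 1/(22 - 347) = 1/(-325) = -1/325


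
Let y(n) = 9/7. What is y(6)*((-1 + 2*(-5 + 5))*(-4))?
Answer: 36/7 ≈ 5.1429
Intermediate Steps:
y(n) = 9/7 (y(n) = 9*(⅐) = 9/7)
y(6)*((-1 + 2*(-5 + 5))*(-4)) = 9*((-1 + 2*(-5 + 5))*(-4))/7 = 9*((-1 + 2*0)*(-4))/7 = 9*((-1 + 0)*(-4))/7 = 9*(-1*(-4))/7 = (9/7)*4 = 36/7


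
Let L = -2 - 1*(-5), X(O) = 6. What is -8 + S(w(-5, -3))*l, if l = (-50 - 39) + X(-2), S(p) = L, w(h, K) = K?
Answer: -257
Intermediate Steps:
L = 3 (L = -2 + 5 = 3)
S(p) = 3
l = -83 (l = (-50 - 39) + 6 = -89 + 6 = -83)
-8 + S(w(-5, -3))*l = -8 + 3*(-83) = -8 - 249 = -257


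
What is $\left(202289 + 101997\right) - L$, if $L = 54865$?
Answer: $249421$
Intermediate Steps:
$\left(202289 + 101997\right) - L = \left(202289 + 101997\right) - 54865 = 304286 - 54865 = 249421$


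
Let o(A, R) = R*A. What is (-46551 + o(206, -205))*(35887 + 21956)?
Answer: -5135359383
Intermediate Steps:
o(A, R) = A*R
(-46551 + o(206, -205))*(35887 + 21956) = (-46551 + 206*(-205))*(35887 + 21956) = (-46551 - 42230)*57843 = -88781*57843 = -5135359383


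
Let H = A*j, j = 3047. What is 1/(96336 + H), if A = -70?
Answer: -1/116954 ≈ -8.5504e-6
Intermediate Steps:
H = -213290 (H = -70*3047 = -213290)
1/(96336 + H) = 1/(96336 - 213290) = 1/(-116954) = -1/116954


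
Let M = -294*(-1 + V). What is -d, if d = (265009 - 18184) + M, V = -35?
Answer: -257409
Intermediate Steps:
M = 10584 (M = -294*(-1 - 35) = -294*(-36) = -14*(-756) = 10584)
d = 257409 (d = (265009 - 18184) + 10584 = 246825 + 10584 = 257409)
-d = -1*257409 = -257409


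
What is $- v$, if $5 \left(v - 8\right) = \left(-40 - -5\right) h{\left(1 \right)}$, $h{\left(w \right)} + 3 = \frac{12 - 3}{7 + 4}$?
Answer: $- \frac{256}{11} \approx -23.273$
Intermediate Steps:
$h{\left(w \right)} = - \frac{24}{11}$ ($h{\left(w \right)} = -3 + \frac{12 - 3}{7 + 4} = -3 + \frac{9}{11} = - \frac{24}{11}$)
$v = \frac{256}{11}$ ($v = 8 + \frac{\left(-40 - -5\right) \left(- \frac{24}{11}\right)}{5} = 8 + \frac{\left(-40 + 5\right) \left(- \frac{24}{11}\right)}{5} = 8 + \frac{\left(-35\right) \left(- \frac{24}{11}\right)}{5} = 8 + \frac{1}{5} \cdot \frac{840}{11} = 8 + \frac{168}{11} = \frac{256}{11} \approx 23.273$)
$- v = \left(-1\right) \frac{256}{11} = - \frac{256}{11}$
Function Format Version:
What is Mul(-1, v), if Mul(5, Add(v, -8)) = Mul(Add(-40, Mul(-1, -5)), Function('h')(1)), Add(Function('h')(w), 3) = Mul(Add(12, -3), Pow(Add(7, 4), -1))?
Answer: Rational(-256, 11) ≈ -23.273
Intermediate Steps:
Function('h')(w) = Rational(-24, 11) (Function('h')(w) = Add(-3, Mul(Add(12, -3), Pow(Add(7, 4), -1))) = Add(-3, Mul(9, Pow(11, -1))) = Add(-3, Mul(9, Rational(1, 11))) = Add(-3, Rational(9, 11)) = Rational(-24, 11))
v = Rational(256, 11) (v = Add(8, Mul(Rational(1, 5), Mul(Add(-40, Mul(-1, -5)), Rational(-24, 11)))) = Add(8, Mul(Rational(1, 5), Mul(Add(-40, 5), Rational(-24, 11)))) = Add(8, Mul(Rational(1, 5), Mul(-35, Rational(-24, 11)))) = Add(8, Mul(Rational(1, 5), Rational(840, 11))) = Add(8, Rational(168, 11)) = Rational(256, 11) ≈ 23.273)
Mul(-1, v) = Mul(-1, Rational(256, 11)) = Rational(-256, 11)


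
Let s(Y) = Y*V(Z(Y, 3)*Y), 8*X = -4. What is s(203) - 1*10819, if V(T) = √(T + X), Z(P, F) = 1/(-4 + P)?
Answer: -10819 + 609*√9154/398 ≈ -10673.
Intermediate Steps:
X = -½ (X = (⅛)*(-4) = -½ ≈ -0.50000)
V(T) = √(-½ + T) (V(T) = √(T - ½) = √(-½ + T))
s(Y) = Y*√(-2 + 4*Y/(-4 + Y))/2 (s(Y) = Y*(√(-2 + 4*(Y/(-4 + Y)))/2) = Y*(√(-2 + 4*Y/(-4 + Y))/2) = Y*√(-2 + 4*Y/(-4 + Y))/2)
s(203) - 1*10819 = (½)*203*√2*√((4 + 203)/(-4 + 203)) - 1*10819 = (½)*203*√2*√(207/199) - 10819 = (½)*203*√2*(3*√4577/199) - 10819 = 609*√9154/398 - 10819 = -10819 + 609*√9154/398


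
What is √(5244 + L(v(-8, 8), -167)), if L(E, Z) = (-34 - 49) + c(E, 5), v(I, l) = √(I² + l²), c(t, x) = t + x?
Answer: √(5166 + 8*√2) ≈ 71.954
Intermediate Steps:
L(E, Z) = -78 + E (L(E, Z) = (-34 - 49) + (E + 5) = -83 + (5 + E) = -78 + E)
√(5244 + L(v(-8, 8), -167)) = √(5244 + (-78 + √((-8)² + 8²))) = √(5244 + (-78 + √(64 + 64))) = √(5244 + (-78 + √128)) = √(5244 + (-78 + 8*√2)) = √(5166 + 8*√2)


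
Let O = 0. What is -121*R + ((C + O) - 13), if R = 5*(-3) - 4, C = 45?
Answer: 2331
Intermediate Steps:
R = -19 (R = -15 - 4 = -19)
-121*R + ((C + O) - 13) = -121*(-19) + ((45 + 0) - 13) = 2299 + (45 - 13) = 2299 + 32 = 2331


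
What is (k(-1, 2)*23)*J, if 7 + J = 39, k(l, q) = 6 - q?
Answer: 2944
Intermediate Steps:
J = 32 (J = -7 + 39 = 32)
(k(-1, 2)*23)*J = ((6 - 1*2)*23)*32 = ((6 - 2)*23)*32 = (4*23)*32 = 92*32 = 2944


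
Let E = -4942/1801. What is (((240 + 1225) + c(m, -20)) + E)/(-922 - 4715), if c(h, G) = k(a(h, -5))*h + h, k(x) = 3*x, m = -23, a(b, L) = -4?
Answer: -3089176/10152237 ≈ -0.30429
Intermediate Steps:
c(h, G) = -11*h (c(h, G) = (3*(-4))*h + h = -12*h + h = -11*h)
E = -4942/1801 (E = -4942*1/1801 = -4942/1801 ≈ -2.7440)
(((240 + 1225) + c(m, -20)) + E)/(-922 - 4715) = (((240 + 1225) - 11*(-23)) - 4942/1801)/(-922 - 4715) = ((1465 + 253) - 4942/1801)/(-5637) = (1718 - 4942/1801)*(-1/5637) = (3089176/1801)*(-1/5637) = -3089176/10152237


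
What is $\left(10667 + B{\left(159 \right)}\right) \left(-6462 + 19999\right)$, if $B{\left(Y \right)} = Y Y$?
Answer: $486628076$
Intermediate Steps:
$B{\left(Y \right)} = Y^{2}$
$\left(10667 + B{\left(159 \right)}\right) \left(-6462 + 19999\right) = \left(10667 + 159^{2}\right) \left(-6462 + 19999\right) = \left(10667 + 25281\right) 13537 = 35948 \cdot 13537 = 486628076$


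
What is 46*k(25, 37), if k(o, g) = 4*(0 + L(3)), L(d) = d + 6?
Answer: 1656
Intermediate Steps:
L(d) = 6 + d
k(o, g) = 36 (k(o, g) = 4*(0 + (6 + 3)) = 4*(0 + 9) = 4*9 = 36)
46*k(25, 37) = 46*36 = 1656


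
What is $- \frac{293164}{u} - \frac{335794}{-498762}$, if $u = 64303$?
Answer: $- \frac{62313250693}{16035946443} \approx -3.8858$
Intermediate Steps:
$- \frac{293164}{u} - \frac{335794}{-498762} = - \frac{293164}{64303} - \frac{335794}{-498762} = \left(-293164\right) \frac{1}{64303} - - \frac{167897}{249381} = - \frac{293164}{64303} + \frac{167897}{249381} = - \frac{62313250693}{16035946443}$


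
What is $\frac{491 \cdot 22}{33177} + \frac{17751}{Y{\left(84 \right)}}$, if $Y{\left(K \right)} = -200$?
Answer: $- \frac{586764527}{6635400} \approx -88.429$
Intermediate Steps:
$\frac{491 \cdot 22}{33177} + \frac{17751}{Y{\left(84 \right)}} = \frac{491 \cdot 22}{33177} + \frac{17751}{-200} = 10802 \cdot \frac{1}{33177} + 17751 \left(- \frac{1}{200}\right) = \frac{10802}{33177} - \frac{17751}{200} = - \frac{586764527}{6635400}$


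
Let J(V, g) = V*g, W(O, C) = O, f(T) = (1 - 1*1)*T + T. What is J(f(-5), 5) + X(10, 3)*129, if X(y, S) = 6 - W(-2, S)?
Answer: 1007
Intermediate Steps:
f(T) = T (f(T) = (1 - 1)*T + T = 0*T + T = 0 + T = T)
X(y, S) = 8 (X(y, S) = 6 - 1*(-2) = 6 + 2 = 8)
J(f(-5), 5) + X(10, 3)*129 = -5*5 + 8*129 = -25 + 1032 = 1007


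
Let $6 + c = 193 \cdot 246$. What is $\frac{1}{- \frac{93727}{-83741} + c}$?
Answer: $\frac{83741}{3975446479} \approx 2.1065 \cdot 10^{-5}$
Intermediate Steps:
$c = 47472$ ($c = -6 + 193 \cdot 246 = -6 + 47478 = 47472$)
$\frac{1}{- \frac{93727}{-83741} + c} = \frac{1}{- \frac{93727}{-83741} + 47472} = \frac{1}{\left(-93727\right) \left(- \frac{1}{83741}\right) + 47472} = \frac{1}{\frac{93727}{83741} + 47472} = \frac{1}{\frac{3975446479}{83741}} = \frac{83741}{3975446479}$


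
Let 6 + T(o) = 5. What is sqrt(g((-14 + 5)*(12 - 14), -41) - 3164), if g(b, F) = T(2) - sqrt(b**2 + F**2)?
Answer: sqrt(-3165 - sqrt(2005)) ≈ 56.655*I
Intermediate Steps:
T(o) = -1 (T(o) = -6 + 5 = -1)
g(b, F) = -1 - sqrt(F**2 + b**2) (g(b, F) = -1 - sqrt(b**2 + F**2) = -1 - sqrt(F**2 + b**2))
sqrt(g((-14 + 5)*(12 - 14), -41) - 3164) = sqrt((-1 - sqrt((-41)**2 + ((-14 + 5)*(12 - 14))**2)) - 3164) = sqrt((-1 - sqrt(1681 + (-9*(-2))**2)) - 3164) = sqrt((-1 - sqrt(1681 + 18**2)) - 3164) = sqrt((-1 - sqrt(1681 + 324)) - 3164) = sqrt((-1 - sqrt(2005)) - 3164) = sqrt(-3165 - sqrt(2005))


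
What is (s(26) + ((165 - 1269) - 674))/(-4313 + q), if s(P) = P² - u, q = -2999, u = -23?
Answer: 1079/7312 ≈ 0.14757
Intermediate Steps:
s(P) = 23 + P² (s(P) = P² - 1*(-23) = P² + 23 = 23 + P²)
(s(26) + ((165 - 1269) - 674))/(-4313 + q) = ((23 + 26²) + ((165 - 1269) - 674))/(-4313 - 2999) = ((23 + 676) + (-1104 - 674))/(-7312) = (699 - 1778)*(-1/7312) = -1079*(-1/7312) = 1079/7312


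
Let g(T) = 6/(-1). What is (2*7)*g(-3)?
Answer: -84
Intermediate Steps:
g(T) = -6 (g(T) = 6*(-1) = -6)
(2*7)*g(-3) = (2*7)*(-6) = 14*(-6) = -84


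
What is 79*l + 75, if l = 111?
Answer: 8844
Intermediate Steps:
79*l + 75 = 79*111 + 75 = 8769 + 75 = 8844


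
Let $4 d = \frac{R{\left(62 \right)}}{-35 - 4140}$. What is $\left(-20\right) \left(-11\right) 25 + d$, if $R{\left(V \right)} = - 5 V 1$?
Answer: $\frac{9185031}{1670} \approx 5500.0$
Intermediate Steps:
$R{\left(V \right)} = - 5 V$
$d = \frac{31}{1670}$ ($d = \frac{\left(-5\right) 62 \frac{1}{-35 - 4140}}{4} = \frac{\left(-310\right) \frac{1}{-35 - 4140}}{4} = \frac{\left(-310\right) \frac{1}{-4175}}{4} = \frac{\left(-310\right) \left(- \frac{1}{4175}\right)}{4} = \frac{1}{4} \cdot \frac{62}{835} = \frac{31}{1670} \approx 0.018563$)
$\left(-20\right) \left(-11\right) 25 + d = \left(-20\right) \left(-11\right) 25 + \frac{31}{1670} = 220 \cdot 25 + \frac{31}{1670} = 5500 + \frac{31}{1670} = \frac{9185031}{1670}$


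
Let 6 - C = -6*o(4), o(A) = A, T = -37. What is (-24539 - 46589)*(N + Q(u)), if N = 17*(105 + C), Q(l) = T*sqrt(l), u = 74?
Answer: -163238760 + 2631736*sqrt(74) ≈ -1.4060e+8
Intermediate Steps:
C = 30 (C = 6 - (-6)*4 = 6 - 1*(-24) = 6 + 24 = 30)
Q(l) = -37*sqrt(l)
N = 2295 (N = 17*(105 + 30) = 17*135 = 2295)
(-24539 - 46589)*(N + Q(u)) = (-24539 - 46589)*(2295 - 37*sqrt(74)) = -71128*(2295 - 37*sqrt(74)) = -163238760 + 2631736*sqrt(74)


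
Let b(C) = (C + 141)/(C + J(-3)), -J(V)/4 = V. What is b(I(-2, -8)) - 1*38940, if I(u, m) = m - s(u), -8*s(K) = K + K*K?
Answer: -661447/17 ≈ -38909.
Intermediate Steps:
J(V) = -4*V
s(K) = -K/8 - K²/8 (s(K) = -(K + K*K)/8 = -(K + K²)/8 = -K/8 - K²/8)
I(u, m) = m + u*(1 + u)/8 (I(u, m) = m - (-1)*u*(1 + u)/8 = m + u*(1 + u)/8)
b(C) = (141 + C)/(12 + C) (b(C) = (C + 141)/(C - 4*(-3)) = (141 + C)/(C + 12) = (141 + C)/(12 + C))
b(I(-2, -8)) - 1*38940 = (141 + (-8 + (⅛)*(-2)*(1 - 2)))/(12 + (-8 + (⅛)*(-2)*(1 - 2))) - 1*38940 = (141 + (-8 + (⅛)*(-2)*(-1)))/(12 + (-8 + (⅛)*(-2)*(-1))) - 38940 = (141 + (-8 + ¼))/(12 + (-8 + ¼)) - 38940 = (141 - 31/4)/(12 - 31/4) - 38940 = (533/4)/(17/4) - 38940 = (4/17)*(533/4) - 38940 = 533/17 - 38940 = -661447/17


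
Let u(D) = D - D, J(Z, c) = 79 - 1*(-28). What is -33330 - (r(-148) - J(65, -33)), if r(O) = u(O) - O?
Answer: -33371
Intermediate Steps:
J(Z, c) = 107 (J(Z, c) = 79 + 28 = 107)
u(D) = 0
r(O) = -O (r(O) = 0 - O = -O)
-33330 - (r(-148) - J(65, -33)) = -33330 - (-1*(-148) - 1*107) = -33330 - (148 - 107) = -33330 - 1*41 = -33330 - 41 = -33371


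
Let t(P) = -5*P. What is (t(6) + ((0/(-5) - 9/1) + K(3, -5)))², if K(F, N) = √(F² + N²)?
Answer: (39 - √34)² ≈ 1100.2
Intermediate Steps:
(t(6) + ((0/(-5) - 9/1) + K(3, -5)))² = (-5*6 + ((0/(-5) - 9/1) + √(3² + (-5)²)))² = (-30 + ((0*(-⅕) - 9*1) + √(9 + 25)))² = (-30 + ((0 - 9) + √34))² = (-30 + (-9 + √34))² = (-39 + √34)²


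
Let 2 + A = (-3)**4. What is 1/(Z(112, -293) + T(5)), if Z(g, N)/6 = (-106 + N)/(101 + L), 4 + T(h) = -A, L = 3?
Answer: -52/5513 ≈ -0.0094323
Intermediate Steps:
A = 79 (A = -2 + (-3)**4 = -2 + 81 = 79)
T(h) = -83 (T(h) = -4 - 1*79 = -4 - 79 = -83)
Z(g, N) = -159/26 + 3*N/52 (Z(g, N) = 6*((-106 + N)/(101 + 3)) = 6*((-106 + N)/104) = 6*((-106 + N)*(1/104)) = 6*(-53/52 + N/104) = -159/26 + 3*N/52)
1/(Z(112, -293) + T(5)) = 1/((-159/26 + (3/52)*(-293)) - 83) = 1/((-159/26 - 879/52) - 83) = 1/(-1197/52 - 83) = 1/(-5513/52) = -52/5513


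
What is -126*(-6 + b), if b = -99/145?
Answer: 122094/145 ≈ 842.03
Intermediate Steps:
b = -99/145 (b = -99*1/145 = -99/145 ≈ -0.68276)
-126*(-6 + b) = -126*(-6 - 99/145) = -126*(-969/145) = 122094/145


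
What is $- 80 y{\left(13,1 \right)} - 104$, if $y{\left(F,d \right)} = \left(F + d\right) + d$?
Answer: $-1304$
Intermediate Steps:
$y{\left(F,d \right)} = F + 2 d$
$- 80 y{\left(13,1 \right)} - 104 = - 80 \left(13 + 2 \cdot 1\right) - 104 = - 80 \left(13 + 2\right) - 104 = \left(-80\right) 15 - 104 = -1200 - 104 = -1304$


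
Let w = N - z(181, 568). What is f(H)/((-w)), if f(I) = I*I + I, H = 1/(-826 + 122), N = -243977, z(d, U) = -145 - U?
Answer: -703/120565530624 ≈ -5.8309e-9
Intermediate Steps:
w = -243264 (w = -243977 - (-145 - 1*568) = -243977 - (-145 - 568) = -243977 - 1*(-713) = -243977 + 713 = -243264)
H = -1/704 (H = 1/(-704) = -1/704 ≈ -0.0014205)
f(I) = I + I**2 (f(I) = I**2 + I = I + I**2)
f(H)/((-w)) = (-(1 - 1/704)/704)/((-1*(-243264))) = -1/704*703/704/243264 = -703/495616*1/243264 = -703/120565530624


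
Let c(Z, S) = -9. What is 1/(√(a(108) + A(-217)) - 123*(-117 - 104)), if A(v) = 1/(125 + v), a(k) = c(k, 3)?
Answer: 2500836/67980225817 - 2*I*√19067/67980225817 ≈ 3.6788e-5 - 4.0625e-9*I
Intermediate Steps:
a(k) = -9
1/(√(a(108) + A(-217)) - 123*(-117 - 104)) = 1/(√(-9 + 1/(125 - 217)) - 123*(-117 - 104)) = 1/(√(-9 + 1/(-92)) - 123*(-221)) = 1/(√(-9 - 1/92) + 27183) = 1/(√(-829/92) + 27183) = 1/(I*√19067/46 + 27183) = 1/(27183 + I*√19067/46)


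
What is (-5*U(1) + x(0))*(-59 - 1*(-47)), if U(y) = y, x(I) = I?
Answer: 60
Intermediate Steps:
(-5*U(1) + x(0))*(-59 - 1*(-47)) = (-5*1 + 0)*(-59 - 1*(-47)) = (-5 + 0)*(-59 + 47) = -5*(-12) = 60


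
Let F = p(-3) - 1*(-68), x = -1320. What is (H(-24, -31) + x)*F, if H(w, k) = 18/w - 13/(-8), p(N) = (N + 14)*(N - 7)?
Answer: 221613/4 ≈ 55403.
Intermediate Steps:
p(N) = (-7 + N)*(14 + N) (p(N) = (14 + N)*(-7 + N) = (-7 + N)*(14 + N))
H(w, k) = 13/8 + 18/w (H(w, k) = 18/w - 13*(-⅛) = 18/w + 13/8 = 13/8 + 18/w)
F = -42 (F = (-98 + (-3)² + 7*(-3)) - 1*(-68) = (-98 + 9 - 21) + 68 = -110 + 68 = -42)
(H(-24, -31) + x)*F = ((13/8 + 18/(-24)) - 1320)*(-42) = ((13/8 + 18*(-1/24)) - 1320)*(-42) = ((13/8 - ¾) - 1320)*(-42) = (7/8 - 1320)*(-42) = -10553/8*(-42) = 221613/4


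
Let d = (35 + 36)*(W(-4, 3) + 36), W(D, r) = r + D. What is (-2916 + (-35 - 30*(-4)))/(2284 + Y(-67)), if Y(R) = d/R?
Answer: -189677/150543 ≈ -1.2600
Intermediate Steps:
W(D, r) = D + r
d = 2485 (d = (35 + 36)*((-4 + 3) + 36) = 71*(-1 + 36) = 71*35 = 2485)
Y(R) = 2485/R
(-2916 + (-35 - 30*(-4)))/(2284 + Y(-67)) = (-2916 + (-35 - 30*(-4)))/(2284 + 2485/(-67)) = (-2916 + (-35 + 120))/(2284 + 2485*(-1/67)) = (-2916 + 85)/(2284 - 2485/67) = -2831/150543/67 = -2831*67/150543 = -189677/150543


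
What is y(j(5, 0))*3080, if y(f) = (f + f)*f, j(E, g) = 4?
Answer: 98560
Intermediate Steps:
y(f) = 2*f² (y(f) = (2*f)*f = 2*f²)
y(j(5, 0))*3080 = (2*4²)*3080 = (2*16)*3080 = 32*3080 = 98560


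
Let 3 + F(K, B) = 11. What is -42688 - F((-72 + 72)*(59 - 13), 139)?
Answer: -42696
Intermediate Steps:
F(K, B) = 8 (F(K, B) = -3 + 11 = 8)
-42688 - F((-72 + 72)*(59 - 13), 139) = -42688 - 1*8 = -42688 - 8 = -42696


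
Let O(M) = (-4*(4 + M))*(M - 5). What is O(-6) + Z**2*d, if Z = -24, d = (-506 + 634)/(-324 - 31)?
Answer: -104968/355 ≈ -295.68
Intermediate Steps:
d = -128/355 (d = 128/(-355) = 128*(-1/355) = -128/355 ≈ -0.36056)
O(M) = (-16 - 4*M)*(-5 + M)
O(-6) + Z**2*d = (80 - 4*(-6)**2 + 4*(-6)) + (-24)**2*(-128/355) = (80 - 4*36 - 24) + 576*(-128/355) = (80 - 144 - 24) - 73728/355 = -88 - 73728/355 = -104968/355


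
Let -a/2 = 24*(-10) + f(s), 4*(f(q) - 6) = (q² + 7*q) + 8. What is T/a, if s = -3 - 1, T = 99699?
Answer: 99699/470 ≈ 212.13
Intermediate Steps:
s = -4
f(q) = 8 + q²/4 + 7*q/4 (f(q) = 6 + ((q² + 7*q) + 8)/4 = 6 + (8 + q² + 7*q)/4 = 6 + (2 + q²/4 + 7*q/4) = 8 + q²/4 + 7*q/4)
a = 470 (a = -2*(24*(-10) + (8 + (¼)*(-4)² + (7/4)*(-4))) = -2*(-240 + (8 + (¼)*16 - 7)) = -2*(-240 + (8 + 4 - 7)) = -2*(-240 + 5) = -2*(-235) = 470)
T/a = 99699/470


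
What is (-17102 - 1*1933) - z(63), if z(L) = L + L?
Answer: -19161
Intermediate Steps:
z(L) = 2*L
(-17102 - 1*1933) - z(63) = (-17102 - 1*1933) - 2*63 = (-17102 - 1933) - 1*126 = -19035 - 126 = -19161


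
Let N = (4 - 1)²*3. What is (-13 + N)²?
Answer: 196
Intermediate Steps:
N = 27 (N = 3²*3 = 9*3 = 27)
(-13 + N)² = (-13 + 27)² = 14² = 196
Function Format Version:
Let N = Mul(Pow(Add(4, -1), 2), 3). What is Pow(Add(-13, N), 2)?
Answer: 196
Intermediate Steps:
N = 27 (N = Mul(Pow(3, 2), 3) = Mul(9, 3) = 27)
Pow(Add(-13, N), 2) = Pow(Add(-13, 27), 2) = Pow(14, 2) = 196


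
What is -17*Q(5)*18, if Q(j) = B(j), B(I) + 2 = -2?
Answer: 1224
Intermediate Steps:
B(I) = -4 (B(I) = -2 - 2 = -4)
Q(j) = -4
-17*Q(5)*18 = -17*(-4)*18 = 68*18 = 1224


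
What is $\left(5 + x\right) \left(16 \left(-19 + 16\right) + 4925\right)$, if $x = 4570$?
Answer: $22312275$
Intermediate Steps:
$\left(5 + x\right) \left(16 \left(-19 + 16\right) + 4925\right) = \left(5 + 4570\right) \left(16 \left(-19 + 16\right) + 4925\right) = 4575 \left(16 \left(-3\right) + 4925\right) = 4575 \left(-48 + 4925\right) = 4575 \cdot 4877 = 22312275$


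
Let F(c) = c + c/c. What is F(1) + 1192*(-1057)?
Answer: -1259942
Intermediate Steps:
F(c) = 1 + c (F(c) = c + 1 = 1 + c)
F(1) + 1192*(-1057) = (1 + 1) + 1192*(-1057) = 2 - 1259944 = -1259942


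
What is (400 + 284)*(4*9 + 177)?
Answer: 145692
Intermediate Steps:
(400 + 284)*(4*9 + 177) = 684*(36 + 177) = 684*213 = 145692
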